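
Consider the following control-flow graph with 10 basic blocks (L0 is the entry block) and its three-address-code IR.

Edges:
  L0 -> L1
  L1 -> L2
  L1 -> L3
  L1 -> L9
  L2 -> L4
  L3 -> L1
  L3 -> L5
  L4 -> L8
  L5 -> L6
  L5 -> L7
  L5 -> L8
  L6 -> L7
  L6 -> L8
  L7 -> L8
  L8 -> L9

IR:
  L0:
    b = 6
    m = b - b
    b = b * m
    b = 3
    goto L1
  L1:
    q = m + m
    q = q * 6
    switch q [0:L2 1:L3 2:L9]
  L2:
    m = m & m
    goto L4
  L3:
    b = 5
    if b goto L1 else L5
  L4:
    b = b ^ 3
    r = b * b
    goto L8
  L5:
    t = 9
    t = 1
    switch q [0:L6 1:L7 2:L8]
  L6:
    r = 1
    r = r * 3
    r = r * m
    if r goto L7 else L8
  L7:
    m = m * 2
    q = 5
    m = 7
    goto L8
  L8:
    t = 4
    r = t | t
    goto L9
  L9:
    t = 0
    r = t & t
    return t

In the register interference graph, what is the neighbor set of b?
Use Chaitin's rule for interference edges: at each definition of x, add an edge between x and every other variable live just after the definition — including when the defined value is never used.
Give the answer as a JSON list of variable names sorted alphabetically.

Per-block:
  L0: def={b,m} ue=∅
  L1: def={q} ue={m}
  L2: def={m} ue={m}
  L3: def={b} ue=∅
  L4: def={b,r} ue={b}
  L5: def={t} ue={q}
  L6: def={r} ue={m}
  L7: def={m,q} ue={m}
  L8: def={r,t} ue=∅
  L9: def={r,t} ue=∅

Backward fixpoint:
  L0 li=∅ lo={b,m}
  L1 li={b,m} lo={b,m,q}
  L2 li={b,m} lo={b}
  L3 li={m,q} lo={b,m,q}
  L4 li={b} lo=∅
  L5 li={m,q} lo={m}
  L6 li={m} lo={m}
  L7 li={m} lo=∅
  L8 li=∅ lo=∅
  L9 li=∅ lo=∅

Interference:
  b — {m,q}
  m — {b,q,r,t}
  q — {b,m,t}
  r — {m,t}
  t — {m,q,r}

N(b) = ["m", "q"]

Answer: ["m", "q"]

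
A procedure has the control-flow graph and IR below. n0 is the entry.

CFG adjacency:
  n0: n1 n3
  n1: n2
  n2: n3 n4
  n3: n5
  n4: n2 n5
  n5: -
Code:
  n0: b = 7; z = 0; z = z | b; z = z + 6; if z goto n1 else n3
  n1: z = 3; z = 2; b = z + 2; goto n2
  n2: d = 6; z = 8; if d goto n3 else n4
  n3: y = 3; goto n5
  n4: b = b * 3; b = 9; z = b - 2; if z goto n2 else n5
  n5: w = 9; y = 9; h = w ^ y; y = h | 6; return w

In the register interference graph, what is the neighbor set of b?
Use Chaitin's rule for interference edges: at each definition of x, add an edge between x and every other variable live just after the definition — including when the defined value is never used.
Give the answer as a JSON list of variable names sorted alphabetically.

Answer: ["d", "z"]

Analysis:
Block summaries:
  n0: {b,z} / ∅
  n1: {b,z} / ∅
  n2: {d,z} / ∅
  n3: {y} / ∅
  n4: {b,z} / {b}
  n5: {h,w,y} / ∅

Liveness:
  n0: in=∅ out=∅
  n1: in=∅ out={b}
  n2: in={b} out={b}
  n3: in=∅ out=∅
  n4: in={b} out={b}
  n5: in=∅ out=∅

Interference:
  b↔{d,z}
  d↔{b,z}
  h↔{w}
  w↔{h,y}
  y↔{w}
  z↔{b,d}

N(b) = ["d", "z"]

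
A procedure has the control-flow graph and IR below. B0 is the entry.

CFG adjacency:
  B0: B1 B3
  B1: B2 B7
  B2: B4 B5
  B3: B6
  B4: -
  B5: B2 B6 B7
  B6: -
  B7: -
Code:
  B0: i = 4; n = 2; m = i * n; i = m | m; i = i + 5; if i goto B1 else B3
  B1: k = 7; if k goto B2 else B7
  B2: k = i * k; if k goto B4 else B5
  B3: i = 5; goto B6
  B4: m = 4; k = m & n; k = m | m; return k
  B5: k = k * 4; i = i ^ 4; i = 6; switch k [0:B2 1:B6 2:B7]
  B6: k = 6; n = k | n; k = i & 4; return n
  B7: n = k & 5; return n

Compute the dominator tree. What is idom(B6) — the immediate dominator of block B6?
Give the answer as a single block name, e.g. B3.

Answer: B0

Derivation:
idom tree: B1←B0 B2←B1 B3←B0 B4←B2 B5←B2 B6←B0 B7←B1
Join-block Dom:
  B2: preds {B1,B5}: {B0,B1} ∩ {B0,B1,B2,B5} = {B0,B1}; idom=B1
  B6: preds {B3,B5}: {B0,B3} ∩ {B0,B1,B2,B5} = {B0}; idom=B0
  B7: preds {B1,B5}: {B0,B1} ∩ {B0,B1,B2,B5} = {B0,B1}; idom=B1

idom(B6) = B0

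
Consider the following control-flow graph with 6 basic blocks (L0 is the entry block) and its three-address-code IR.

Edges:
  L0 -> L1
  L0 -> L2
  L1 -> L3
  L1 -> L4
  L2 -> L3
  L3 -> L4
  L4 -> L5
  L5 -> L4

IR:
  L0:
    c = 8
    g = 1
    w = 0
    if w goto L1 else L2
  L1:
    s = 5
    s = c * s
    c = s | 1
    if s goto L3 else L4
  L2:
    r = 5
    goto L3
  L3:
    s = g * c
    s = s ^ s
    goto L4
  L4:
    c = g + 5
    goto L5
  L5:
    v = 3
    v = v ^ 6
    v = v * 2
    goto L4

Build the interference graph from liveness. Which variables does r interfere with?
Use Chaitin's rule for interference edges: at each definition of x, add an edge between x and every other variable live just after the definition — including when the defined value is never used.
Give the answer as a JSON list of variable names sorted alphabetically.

Answer: ["c", "g"]

Working:
Per-block:
  L0: def={c,g,w} ue=∅
  L1: def={c,s} ue={c}
  L2: def={r} ue=∅
  L3: def={s} ue={c,g}
  L4: def={c} ue={g}
  L5: def={v} ue=∅

Backward fixpoint:
  L0 li=∅ lo={c,g}
  L1 li={c,g} lo={c,g}
  L2 li={c,g} lo={c,g}
  L3 li={c,g} lo={g}
  L4 li={g} lo={g}
  L5 li={g} lo={g}

Interfere edges:
  c↔{g,r,s,w}
  g↔{c,r,s,v,w}
  r↔{c,g}
  s↔{c,g}
  v↔{g}
  w↔{c,g}

N(r) = ["c", "g"]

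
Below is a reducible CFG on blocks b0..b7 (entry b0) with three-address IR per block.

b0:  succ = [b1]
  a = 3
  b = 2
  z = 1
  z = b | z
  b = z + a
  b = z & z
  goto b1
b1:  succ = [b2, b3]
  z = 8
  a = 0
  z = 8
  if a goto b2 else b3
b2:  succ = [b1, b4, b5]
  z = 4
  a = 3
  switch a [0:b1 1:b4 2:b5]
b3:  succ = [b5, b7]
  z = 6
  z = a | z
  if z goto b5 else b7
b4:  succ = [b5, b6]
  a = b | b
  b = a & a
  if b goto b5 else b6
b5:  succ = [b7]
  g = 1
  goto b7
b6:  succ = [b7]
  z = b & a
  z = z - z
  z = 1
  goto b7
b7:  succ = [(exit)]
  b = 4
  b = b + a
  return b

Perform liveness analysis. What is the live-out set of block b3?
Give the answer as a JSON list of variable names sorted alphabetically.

Per-block:
  b0 def {a,b,z} use ∅
  b1 def {a,z} use ∅
  b2 def {a,z} use ∅
  b3 def {z} use {a}
  b4 def {a,b} use {b}
  b5 def {g} use ∅
  b6 def {z} use {a,b}
  b7 def {b} use {a}

Liveness:
  b0 li=∅ lo={b}
  b1 li={b} lo={a,b}
  b2 li={b} lo={a,b}
  b3 li={a} lo={a}
  b4 li={b} lo={a,b}
  b5 li={a} lo={a}
  b6 li={a,b} lo={a}
  b7 li={a} lo=∅

live-out(b3) = ["a"]

Answer: ["a"]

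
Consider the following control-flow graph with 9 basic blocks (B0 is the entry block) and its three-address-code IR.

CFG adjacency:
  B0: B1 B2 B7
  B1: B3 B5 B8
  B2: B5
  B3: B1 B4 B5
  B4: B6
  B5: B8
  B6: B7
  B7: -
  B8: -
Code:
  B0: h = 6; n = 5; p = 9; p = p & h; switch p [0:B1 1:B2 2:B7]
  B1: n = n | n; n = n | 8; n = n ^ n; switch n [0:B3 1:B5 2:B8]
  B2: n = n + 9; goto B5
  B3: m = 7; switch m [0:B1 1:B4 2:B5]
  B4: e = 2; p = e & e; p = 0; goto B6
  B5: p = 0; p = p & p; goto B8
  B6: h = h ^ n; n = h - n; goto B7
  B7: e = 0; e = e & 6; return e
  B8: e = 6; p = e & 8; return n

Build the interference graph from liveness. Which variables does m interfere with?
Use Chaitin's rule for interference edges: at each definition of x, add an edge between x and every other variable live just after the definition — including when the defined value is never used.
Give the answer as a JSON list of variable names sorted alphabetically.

Block summaries:
  B0: {h,n,p} / ∅
  B1: {n} / {n}
  B2: {n} / {n}
  B3: {m} / ∅
  B4: {e,p} / ∅
  B5: {p} / ∅
  B6: {h,n} / {h,n}
  B7: {e} / ∅
  B8: {e,p} / {n}

Liveness:
  B0: in=∅ out={h,n}
  B1: in={h,n} out={h,n}
  B2: in={n} out={n}
  B3: in={h,n} out={h,n}
  B4: in={h,n} out={h,n}
  B5: in={n} out={n}
  B6: in={h,n} out=∅
  B7: in=∅ out=∅
  B8: in={n} out=∅

Interference:
  e↔{h,n}
  h↔{e,m,n,p}
  m↔{h,n}
  n↔{e,h,m,p}
  p↔{h,n}

N(m) = ["h", "n"]

Answer: ["h", "n"]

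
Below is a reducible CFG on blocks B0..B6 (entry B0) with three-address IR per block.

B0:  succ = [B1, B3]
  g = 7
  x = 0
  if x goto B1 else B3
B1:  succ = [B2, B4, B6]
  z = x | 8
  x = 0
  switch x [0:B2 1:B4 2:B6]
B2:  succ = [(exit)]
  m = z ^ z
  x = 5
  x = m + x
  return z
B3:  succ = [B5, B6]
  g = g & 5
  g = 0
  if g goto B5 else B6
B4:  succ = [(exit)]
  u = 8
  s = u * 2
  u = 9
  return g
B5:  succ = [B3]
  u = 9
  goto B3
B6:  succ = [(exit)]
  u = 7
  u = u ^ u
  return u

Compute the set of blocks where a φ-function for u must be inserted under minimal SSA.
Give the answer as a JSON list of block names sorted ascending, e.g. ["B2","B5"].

Answer: ["B3", "B6"]

Analysis:
idom tree: B1←B0 B2←B1 B3←B0 B4←B1 B5←B3 B6←B0
Join-block Dom:
  B3: preds {B0,B5}: {B0} ∩ {B0,B3,B5} = {B0}; idom=B0
  B6: preds {B1,B3}: {B0,B1} ∩ {B0,B3} = {B0}; idom=B0

DF walk-up:
  join B3 pred B0: · stop@B0
  join B3 pred B5: B5→B3 stop@B0
  join B6 pred B1: B1 stop@B0
  join B6 pred B3: B3 stop@B0
  B0 → ∅
  B1 → {B6}
  B2 → ∅
  B3 → {B3,B6}
  B4 → ∅
  B5 → {B3}
  B6 → ∅

φ for u: defs {B4,B5,B6}
  DF⁺ = {B3,B6}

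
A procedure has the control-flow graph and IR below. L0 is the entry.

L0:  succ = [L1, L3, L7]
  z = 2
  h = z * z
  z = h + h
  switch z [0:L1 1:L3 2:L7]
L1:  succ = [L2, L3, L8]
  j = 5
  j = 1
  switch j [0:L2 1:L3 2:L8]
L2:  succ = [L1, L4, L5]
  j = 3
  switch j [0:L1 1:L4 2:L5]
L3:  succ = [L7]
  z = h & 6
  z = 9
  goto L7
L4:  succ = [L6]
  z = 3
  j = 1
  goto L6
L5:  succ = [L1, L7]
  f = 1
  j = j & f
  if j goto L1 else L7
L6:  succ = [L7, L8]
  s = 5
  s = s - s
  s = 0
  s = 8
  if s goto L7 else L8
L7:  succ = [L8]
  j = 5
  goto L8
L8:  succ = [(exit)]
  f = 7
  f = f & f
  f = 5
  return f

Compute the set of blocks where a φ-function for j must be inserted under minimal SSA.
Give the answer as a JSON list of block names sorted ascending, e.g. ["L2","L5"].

idom tree: L1←L0 L2←L1 L3←L0 L4←L2 L5←L2 L6←L4 L7←L0 L8←L0
Dom∩ at merges:
  L1: preds {L0,L2,L5}: {L0} ∩ {L0,L1,L2} ∩ {L0,L1,L2,L5} = {L0}; idom=L0
  L3: preds {L0,L1}: {L0} ∩ {L0,L1} = {L0}; idom=L0
  L7: preds {L0,L3,L5,L6}: {L0} ∩ {L0,L3} ∩ {L0,L1,L2,L5} ∩ {L0,L1,L2,L4,L6} = {L0}; idom=L0
  L8: preds {L1,L6,L7}: {L0,L1} ∩ {L0,L1,L2,L4,L6} ∩ {L0,L7} = {L0}; idom=L0

DF derivation:
  L1←L0: walk · to L0
  L1←L2: walk L2→L1 to L0
  L1←L5: walk L5→L2→L1 to L0
  L3←L0: walk · to L0
  L3←L1: walk L1 to L0
  L7←L0: walk · to L0
  L7←L3: walk L3 to L0
  L7←L5: walk L5→L2→L1 to L0
  L7←L6: walk L6→L4→L2→L1 to L0
  L8←L1: walk L1 to L0
  L8←L6: walk L6→L4→L2→L1 to L0
  L8←L7: walk L7 to L0
  DF(L0)=∅
  DF(L1)={L1,L3,L7,L8}
  DF(L2)={L1,L7,L8}
  DF(L3)={L7}
  DF(L4)={L7,L8}
  DF(L5)={L1,L7}
  DF(L6)={L7,L8}
  DF(L7)={L8}
  DF(L8)=∅

φ for j: defs {L1,L2,L4,L5,L7}
  DF⁺ = {L1,L3,L7,L8}

Answer: ["L1", "L3", "L7", "L8"]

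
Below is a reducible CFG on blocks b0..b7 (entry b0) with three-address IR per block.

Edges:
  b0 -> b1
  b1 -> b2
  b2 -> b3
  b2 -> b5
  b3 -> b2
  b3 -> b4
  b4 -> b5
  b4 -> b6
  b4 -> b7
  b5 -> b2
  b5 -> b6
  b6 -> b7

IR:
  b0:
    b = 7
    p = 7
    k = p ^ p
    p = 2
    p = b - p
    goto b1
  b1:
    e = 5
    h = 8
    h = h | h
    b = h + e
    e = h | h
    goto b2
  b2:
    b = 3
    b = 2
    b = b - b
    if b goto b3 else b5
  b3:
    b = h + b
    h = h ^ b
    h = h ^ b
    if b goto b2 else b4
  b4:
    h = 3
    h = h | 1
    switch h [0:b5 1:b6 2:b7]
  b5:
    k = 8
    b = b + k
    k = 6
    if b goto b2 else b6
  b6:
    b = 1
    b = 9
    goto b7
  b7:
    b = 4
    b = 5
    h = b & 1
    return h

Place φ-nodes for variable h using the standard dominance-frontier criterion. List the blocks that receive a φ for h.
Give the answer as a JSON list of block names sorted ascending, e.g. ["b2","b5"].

idom tree: b1←b0 b2←b1 b3←b2 b4←b3 b5←b2 b6←b2 b7←b2
Dom∩ at merges:
  b2: preds {b1,b3,b5}: {b0,b1} ∩ {b0,b1,b2,b3} ∩ {b0,b1,b2,b5} = {b0,b1}; idom=b1
  b5: preds {b2,b4}: {b0,b1,b2} ∩ {b0,b1,b2,b3,b4} = {b0,b1,b2}; idom=b2
  b6: preds {b4,b5}: {b0,b1,b2,b3,b4} ∩ {b0,b1,b2,b5} = {b0,b1,b2}; idom=b2
  b7: preds {b4,b6}: {b0,b1,b2,b3,b4} ∩ {b0,b1,b2,b6} = {b0,b1,b2}; idom=b2

Frontier:
  b2←b1: walk · to b1
  b2←b3: walk b3→b2 to b1
  b2←b5: walk b5→b2 to b1
  b5←b2: walk · to b2
  b5←b4: walk b4→b3 to b2
  b6←b4: walk b4→b3 to b2
  b6←b5: walk b5 to b2
  b7←b4: walk b4→b3 to b2
  b7←b6: walk b6 to b2
  DF(b0)=∅
  DF(b1)=∅
  DF(b2)={b2}
  DF(b3)={b2,b5,b6,b7}
  DF(b4)={b5,b6,b7}
  DF(b5)={b2,b6}
  DF(b6)={b7}
  DF(b7)=∅

φ for h: defs {b1,b3,b4,b7}
  DF⁺ = {b2,b5,b6,b7}

Answer: ["b2", "b5", "b6", "b7"]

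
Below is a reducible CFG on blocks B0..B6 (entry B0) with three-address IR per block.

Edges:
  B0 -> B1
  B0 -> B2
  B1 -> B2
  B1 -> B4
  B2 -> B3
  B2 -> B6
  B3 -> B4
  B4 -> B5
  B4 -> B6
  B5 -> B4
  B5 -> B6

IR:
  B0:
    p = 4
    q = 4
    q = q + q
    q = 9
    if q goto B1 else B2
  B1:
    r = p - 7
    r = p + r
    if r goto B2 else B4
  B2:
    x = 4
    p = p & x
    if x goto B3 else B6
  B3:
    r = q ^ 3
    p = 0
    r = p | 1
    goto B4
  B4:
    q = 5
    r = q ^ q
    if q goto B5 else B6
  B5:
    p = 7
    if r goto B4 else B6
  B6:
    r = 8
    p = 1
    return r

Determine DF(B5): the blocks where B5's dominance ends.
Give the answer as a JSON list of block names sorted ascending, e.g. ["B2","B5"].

idom tree: B1←B0 B2←B0 B3←B2 B4←B0 B5←B4 B6←B0
Join-block Dom:
  B2: preds {B0,B1}: {B0} ∩ {B0,B1} = {B0}; idom=B0
  B4: preds {B1,B3,B5}: {B0,B1} ∩ {B0,B2,B3} ∩ {B0,B4,B5} = {B0}; idom=B0
  B6: preds {B2,B4,B5}: {B0,B2} ∩ {B0,B4} ∩ {B0,B4,B5} = {B0}; idom=B0

DF walk-up:
  join B2 pred B0: · stop@B0
  join B2 pred B1: B1 stop@B0
  join B4 pred B1: B1 stop@B0
  join B4 pred B3: B3→B2 stop@B0
  join B4 pred B5: B5→B4 stop@B0
  join B6 pred B2: B2 stop@B0
  join B6 pred B4: B4 stop@B0
  join B6 pred B5: B5→B4 stop@B0
  B0 → ∅
  B1 → {B2,B4}
  B2 → {B4,B6}
  B3 → {B4}
  B4 → {B4,B6}
  B5 → {B4,B6}
  B6 → ∅

DF(B5) = ["B4", "B6"]

Answer: ["B4", "B6"]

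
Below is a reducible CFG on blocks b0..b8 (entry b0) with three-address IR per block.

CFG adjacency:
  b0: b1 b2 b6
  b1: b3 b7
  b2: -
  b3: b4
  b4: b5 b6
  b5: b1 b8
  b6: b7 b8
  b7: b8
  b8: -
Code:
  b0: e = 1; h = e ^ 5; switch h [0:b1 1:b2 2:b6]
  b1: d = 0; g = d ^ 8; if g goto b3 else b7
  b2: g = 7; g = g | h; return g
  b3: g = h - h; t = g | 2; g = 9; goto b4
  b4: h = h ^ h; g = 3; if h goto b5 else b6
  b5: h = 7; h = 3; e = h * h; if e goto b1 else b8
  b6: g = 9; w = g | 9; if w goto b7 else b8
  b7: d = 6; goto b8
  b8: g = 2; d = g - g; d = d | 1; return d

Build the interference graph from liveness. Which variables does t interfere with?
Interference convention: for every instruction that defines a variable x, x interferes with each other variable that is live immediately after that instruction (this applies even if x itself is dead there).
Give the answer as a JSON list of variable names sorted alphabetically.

Answer: ["h"]

Working:
def/use:
  b0: def={e,h} ue=∅
  b1: def={d,g} ue=∅
  b2: def={g} ue={h}
  b3: def={g,t} ue={h}
  b4: def={g,h} ue={h}
  b5: def={e,h} ue=∅
  b6: def={g,w} ue=∅
  b7: def={d} ue=∅
  b8: def={d,g} ue=∅

Live sets:
  live b0: ∅→{h}
  live b1: {h}→{h}
  live b2: {h}→∅
  live b3: {h}→{h}
  live b4: {h}→∅
  live b5: ∅→{h}
  live b6: ∅→∅
  live b7: ∅→∅
  live b8: ∅→∅

Interfere edges:
  d — {h}
  e — {h}
  g — {h}
  h — {d,e,g,t}
  t — {h}
  w — ∅

N(t) = ["h"]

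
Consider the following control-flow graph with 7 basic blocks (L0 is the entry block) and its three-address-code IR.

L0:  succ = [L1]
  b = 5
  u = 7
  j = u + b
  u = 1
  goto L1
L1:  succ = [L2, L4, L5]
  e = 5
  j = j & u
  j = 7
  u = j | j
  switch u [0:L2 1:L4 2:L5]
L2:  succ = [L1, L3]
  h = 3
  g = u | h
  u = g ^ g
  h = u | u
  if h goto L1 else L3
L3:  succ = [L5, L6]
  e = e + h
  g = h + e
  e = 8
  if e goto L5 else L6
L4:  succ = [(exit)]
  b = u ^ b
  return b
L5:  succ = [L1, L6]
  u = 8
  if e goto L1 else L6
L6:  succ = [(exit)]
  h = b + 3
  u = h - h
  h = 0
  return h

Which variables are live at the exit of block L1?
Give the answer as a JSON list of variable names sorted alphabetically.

Per-block:
  L0: def={b,j,u} ue=∅
  L1: def={e,j,u} ue={j,u}
  L2: def={g,h,u} ue={u}
  L3: def={e,g} ue={e,h}
  L4: def={b} ue={b,u}
  L5: def={u} ue={e}
  L6: def={h,u} ue={b}

Liveness:
  live L0: ∅→{b,j,u}
  live L1: {b,j,u}→{b,e,j,u}
  live L2: {b,e,j,u}→{b,e,h,j,u}
  live L3: {b,e,h,j}→{b,e,j}
  live L4: {b,u}→∅
  live L5: {b,e,j}→{b,j,u}
  live L6: {b}→∅

live-out(L1) = ["b", "e", "j", "u"]

Answer: ["b", "e", "j", "u"]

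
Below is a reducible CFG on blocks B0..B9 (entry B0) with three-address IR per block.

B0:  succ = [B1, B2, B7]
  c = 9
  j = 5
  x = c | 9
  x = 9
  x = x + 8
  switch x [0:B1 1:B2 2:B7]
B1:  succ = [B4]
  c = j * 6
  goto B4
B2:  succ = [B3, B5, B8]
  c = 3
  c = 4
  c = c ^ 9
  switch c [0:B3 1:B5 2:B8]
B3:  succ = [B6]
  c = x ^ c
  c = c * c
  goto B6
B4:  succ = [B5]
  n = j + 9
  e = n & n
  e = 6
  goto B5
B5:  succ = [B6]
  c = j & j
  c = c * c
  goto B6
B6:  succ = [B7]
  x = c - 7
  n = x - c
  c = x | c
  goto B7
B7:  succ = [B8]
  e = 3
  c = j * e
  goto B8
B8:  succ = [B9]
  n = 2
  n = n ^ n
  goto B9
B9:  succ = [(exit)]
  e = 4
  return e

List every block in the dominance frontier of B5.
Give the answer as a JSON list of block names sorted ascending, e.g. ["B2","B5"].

Answer: ["B6"]

Working:
idom tree: B1←B0 B2←B0 B3←B2 B4←B1 B5←B0 B6←B0 B7←B0 B8←B0 B9←B8
Dom at joins:
  B5: preds {B2,B4}: {B0,B2} ∩ {B0,B1,B4} = {B0}; idom=B0
  B6: preds {B3,B5}: {B0,B2,B3} ∩ {B0,B5} = {B0}; idom=B0
  B7: preds {B0,B6}: {B0} ∩ {B0,B6} = {B0}; idom=B0
  B8: preds {B2,B7}: {B0,B2} ∩ {B0,B7} = {B0}; idom=B0

DF walk-up:
  join B5 pred B2: B2 stop@B0
  join B5 pred B4: B4→B1 stop@B0
  join B6 pred B3: B3→B2 stop@B0
  join B6 pred B5: B5 stop@B0
  join B7 pred B0: · stop@B0
  join B7 pred B6: B6 stop@B0
  join B8 pred B2: B2 stop@B0
  join B8 pred B7: B7 stop@B0
  DF(B0)=∅
  DF(B1)={B5}
  DF(B2)={B5,B6,B8}
  DF(B3)={B6}
  DF(B4)={B5}
  DF(B5)={B6}
  DF(B6)={B7}
  DF(B7)={B8}
  DF(B8)=∅
  DF(B9)=∅

DF(B5) = ["B6"]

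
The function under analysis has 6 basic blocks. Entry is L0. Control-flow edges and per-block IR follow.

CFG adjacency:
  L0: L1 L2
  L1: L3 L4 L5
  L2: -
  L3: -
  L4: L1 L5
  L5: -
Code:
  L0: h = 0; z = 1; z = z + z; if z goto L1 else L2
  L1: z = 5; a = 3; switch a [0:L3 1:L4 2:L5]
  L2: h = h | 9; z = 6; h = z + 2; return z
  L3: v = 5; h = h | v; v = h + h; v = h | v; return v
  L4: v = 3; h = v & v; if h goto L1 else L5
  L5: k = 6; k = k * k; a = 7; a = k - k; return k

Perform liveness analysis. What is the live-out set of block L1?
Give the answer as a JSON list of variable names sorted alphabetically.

Answer: ["h"]

Analysis:
Per-block:
  L0 def {h,z} use ∅
  L1 def {a,z} use ∅
  L2 def {h,z} use {h}
  L3 def {h,v} use {h}
  L4 def {h,v} use ∅
  L5 def {a,k} use ∅

Liveness:
  live L0: ∅→{h}
  live L1: {h}→{h}
  live L2: {h}→∅
  live L3: {h}→∅
  live L4: ∅→{h}
  live L5: ∅→∅

live-out(L1) = ["h"]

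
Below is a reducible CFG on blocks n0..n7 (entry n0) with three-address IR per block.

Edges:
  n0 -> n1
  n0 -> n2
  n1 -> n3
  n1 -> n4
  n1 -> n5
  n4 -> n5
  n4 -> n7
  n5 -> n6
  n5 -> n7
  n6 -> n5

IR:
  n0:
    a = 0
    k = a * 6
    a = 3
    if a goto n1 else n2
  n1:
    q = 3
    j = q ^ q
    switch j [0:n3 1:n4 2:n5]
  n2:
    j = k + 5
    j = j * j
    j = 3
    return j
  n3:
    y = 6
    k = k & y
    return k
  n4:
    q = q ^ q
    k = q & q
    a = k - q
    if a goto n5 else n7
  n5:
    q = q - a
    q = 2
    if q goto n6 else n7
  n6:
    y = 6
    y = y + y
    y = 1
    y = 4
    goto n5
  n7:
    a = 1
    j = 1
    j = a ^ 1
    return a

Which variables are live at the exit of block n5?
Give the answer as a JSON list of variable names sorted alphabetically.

Per-block:
  n0 def {a,k} use ∅
  n1 def {j,q} use ∅
  n2 def {j} use {k}
  n3 def {k,y} use {k}
  n4 def {a,k,q} use {q}
  n5 def {q} use {a,q}
  n6 def {y} use ∅
  n7 def {a,j} use ∅

Live sets:
  n0: in=∅ out={a,k}
  n1: in={a,k} out={a,k,q}
  n2: in={k} out=∅
  n3: in={k} out=∅
  n4: in={q} out={a,q}
  n5: in={a,q} out={a,q}
  n6: in={a,q} out={a,q}
  n7: in=∅ out=∅

live-out(n5) = ["a", "q"]

Answer: ["a", "q"]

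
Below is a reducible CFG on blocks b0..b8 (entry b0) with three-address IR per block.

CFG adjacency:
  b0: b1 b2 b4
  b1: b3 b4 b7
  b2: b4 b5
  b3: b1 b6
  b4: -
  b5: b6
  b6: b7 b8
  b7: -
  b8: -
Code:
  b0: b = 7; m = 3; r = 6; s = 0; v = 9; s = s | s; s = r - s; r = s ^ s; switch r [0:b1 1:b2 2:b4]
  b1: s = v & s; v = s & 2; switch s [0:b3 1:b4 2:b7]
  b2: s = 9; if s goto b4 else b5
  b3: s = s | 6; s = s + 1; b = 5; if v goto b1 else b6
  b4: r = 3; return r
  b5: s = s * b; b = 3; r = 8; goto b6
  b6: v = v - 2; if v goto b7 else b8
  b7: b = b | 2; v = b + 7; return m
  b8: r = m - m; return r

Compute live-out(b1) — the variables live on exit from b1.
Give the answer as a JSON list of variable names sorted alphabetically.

Per-block:
  b0 def {b,m,r,s,v} use ∅
  b1 def {s,v} use {s,v}
  b2 def {s} use ∅
  b3 def {b,s} use {s,v}
  b4 def {r} use ∅
  b5 def {b,r,s} use {b,s}
  b6 def {v} use {v}
  b7 def {b,v} use {b,m}
  b8 def {r} use {m}

Backward fixpoint:
  live b0: ∅→{b,m,s,v}
  live b1: {b,m,s,v}→{b,m,s,v}
  live b2: {b,m,v}→{b,m,s,v}
  live b3: {m,s,v}→{b,m,s,v}
  live b4: ∅→∅
  live b5: {b,m,s,v}→{b,m,v}
  live b6: {b,m,v}→{b,m}
  live b7: {b,m}→∅
  live b8: {m}→∅

live-out(b1) = ["b", "m", "s", "v"]

Answer: ["b", "m", "s", "v"]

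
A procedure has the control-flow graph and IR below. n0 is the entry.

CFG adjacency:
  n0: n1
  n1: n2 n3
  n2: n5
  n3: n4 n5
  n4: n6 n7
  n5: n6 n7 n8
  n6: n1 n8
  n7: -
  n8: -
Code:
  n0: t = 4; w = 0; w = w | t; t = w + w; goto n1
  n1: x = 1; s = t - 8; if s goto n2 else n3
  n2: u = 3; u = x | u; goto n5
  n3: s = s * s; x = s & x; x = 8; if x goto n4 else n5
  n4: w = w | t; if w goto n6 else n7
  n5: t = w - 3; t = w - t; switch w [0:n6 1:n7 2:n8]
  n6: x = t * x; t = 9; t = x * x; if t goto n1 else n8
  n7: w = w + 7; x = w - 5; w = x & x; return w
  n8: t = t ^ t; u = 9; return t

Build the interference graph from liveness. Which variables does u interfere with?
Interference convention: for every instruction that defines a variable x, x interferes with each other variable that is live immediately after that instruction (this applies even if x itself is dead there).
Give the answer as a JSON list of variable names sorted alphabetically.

Per-block:
  n0: {t,w} / ∅
  n1: {s,x} / {t}
  n2: {u} / {x}
  n3: {s,x} / {s,x}
  n4: {w} / {t,w}
  n5: {t} / {w}
  n6: {t,x} / {t,x}
  n7: {w,x} / {w}
  n8: {t,u} / {t}

Backward fixpoint:
  n0 li=∅ lo={t,w}
  n1 li={t,w} lo={s,t,w,x}
  n2 li={w,x} lo={w,x}
  n3 li={s,t,w,x} lo={t,w,x}
  n4 li={t,w,x} lo={t,w,x}
  n5 li={w,x} lo={t,w,x}
  n6 li={t,w,x} lo={t,w}
  n7 li={w} lo=∅
  n8 li={t} lo=∅

Conflict graph:
  s: {t,w,x}
  t: {s,u,w,x}
  u: {t,w,x}
  w: {s,t,u,x}
  x: {s,t,u,w}

N(u) = ["t", "w", "x"]

Answer: ["t", "w", "x"]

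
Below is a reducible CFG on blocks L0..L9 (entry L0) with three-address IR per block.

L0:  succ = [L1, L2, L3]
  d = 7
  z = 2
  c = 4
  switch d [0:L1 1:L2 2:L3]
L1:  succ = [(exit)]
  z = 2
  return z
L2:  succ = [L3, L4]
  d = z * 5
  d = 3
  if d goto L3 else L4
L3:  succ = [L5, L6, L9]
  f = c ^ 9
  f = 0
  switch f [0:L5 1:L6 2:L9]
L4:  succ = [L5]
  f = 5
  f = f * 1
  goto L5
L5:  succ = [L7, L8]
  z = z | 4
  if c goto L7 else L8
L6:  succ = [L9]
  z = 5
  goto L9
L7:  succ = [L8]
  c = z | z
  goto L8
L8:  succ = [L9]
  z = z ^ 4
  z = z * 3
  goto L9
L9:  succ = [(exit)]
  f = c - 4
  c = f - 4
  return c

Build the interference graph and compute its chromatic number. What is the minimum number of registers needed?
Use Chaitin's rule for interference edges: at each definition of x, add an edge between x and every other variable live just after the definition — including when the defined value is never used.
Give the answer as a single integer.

Per-block:
  L0 def {c,d,z} use ∅
  L1 def {z} use ∅
  L2 def {d} use {z}
  L3 def {f} use {c}
  L4 def {f} use ∅
  L5 def {z} use {c,z}
  L6 def {z} use ∅
  L7 def {c} use {z}
  L8 def {z} use {z}
  L9 def {c,f} use {c}

Live sets:
  live L0: ∅→{c,z}
  live L1: ∅→∅
  live L2: {c,z}→{c,z}
  live L3: {c,z}→{c,z}
  live L4: {c,z}→{c,z}
  live L5: {c,z}→{c,z}
  live L6: {c}→{c}
  live L7: {z}→{c,z}
  live L8: {c,z}→{c}
  live L9: {c}→∅

Conflict graph:
  c — {d,f,z}
  d — {c,z}
  f — {c,z}
  z — {c,d,f}

Registers:
  {c,d,z} pairwise interfere (3-clique) ⇒ χ ≥ 3
  3-colouring: r0={c}  r1={z}  r2={d,f}
  χ = 3

Answer: 3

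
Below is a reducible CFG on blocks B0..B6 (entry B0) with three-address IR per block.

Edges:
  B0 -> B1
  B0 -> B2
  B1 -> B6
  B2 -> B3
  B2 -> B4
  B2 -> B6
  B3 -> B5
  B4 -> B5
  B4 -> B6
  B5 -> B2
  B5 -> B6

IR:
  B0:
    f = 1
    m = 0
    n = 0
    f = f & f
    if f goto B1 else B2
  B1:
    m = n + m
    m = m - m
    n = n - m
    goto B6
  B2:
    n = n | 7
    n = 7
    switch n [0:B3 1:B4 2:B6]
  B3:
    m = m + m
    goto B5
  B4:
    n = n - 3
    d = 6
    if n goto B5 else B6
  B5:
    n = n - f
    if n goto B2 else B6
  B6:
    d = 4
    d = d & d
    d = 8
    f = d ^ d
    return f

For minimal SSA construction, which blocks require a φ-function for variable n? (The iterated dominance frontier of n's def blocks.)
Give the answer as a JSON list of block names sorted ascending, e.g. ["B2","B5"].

idom tree: B1←B0 B2←B0 B3←B2 B4←B2 B5←B2 B6←B0
Join-block Dom:
  B2: preds {B0,B5}: {B0} ∩ {B0,B2,B5} = {B0}; idom=B0
  B5: preds {B3,B4}: {B0,B2,B3} ∩ {B0,B2,B4} = {B0,B2}; idom=B2
  B6: preds {B1,B2,B4,B5}: {B0,B1} ∩ {B0,B2} ∩ {B0,B2,B4} ∩ {B0,B2,B5} = {B0}; idom=B0

DF derivation:
  join B2 pred B0: · stop@B0
  join B2 pred B5: B5→B2 stop@B0
  join B5 pred B3: B3 stop@B2
  join B5 pred B4: B4 stop@B2
  join B6 pred B1: B1 stop@B0
  join B6 pred B2: B2 stop@B0
  join B6 pred B4: B4→B2 stop@B0
  join B6 pred B5: B5→B2 stop@B0
  B0 → ∅
  B1 → {B6}
  B2 → {B2,B6}
  B3 → {B5}
  B4 → {B5,B6}
  B5 → {B2,B6}
  B6 → ∅

φ for n: defs {B0,B1,B2,B4,B5}
  DF⁺ = {B2,B5,B6}

Answer: ["B2", "B5", "B6"]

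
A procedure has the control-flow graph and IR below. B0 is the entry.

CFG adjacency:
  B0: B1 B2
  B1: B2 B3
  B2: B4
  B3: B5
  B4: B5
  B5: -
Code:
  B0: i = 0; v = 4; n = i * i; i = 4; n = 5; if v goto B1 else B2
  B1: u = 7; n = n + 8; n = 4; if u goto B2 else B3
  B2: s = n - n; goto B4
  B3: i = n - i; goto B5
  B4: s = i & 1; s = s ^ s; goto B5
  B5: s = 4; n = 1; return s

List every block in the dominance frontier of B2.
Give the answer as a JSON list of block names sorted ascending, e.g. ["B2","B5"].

Answer: ["B5"]

Derivation:
idom tree: B1←B0 B2←B0 B3←B1 B4←B2 B5←B0
Dom at joins:
  B2: preds {B0,B1}: {B0} ∩ {B0,B1} = {B0}; idom=B0
  B5: preds {B3,B4}: {B0,B1,B3} ∩ {B0,B2,B4} = {B0}; idom=B0

Frontier:
  B2←B0: walk · to B0
  B2←B1: walk B1 to B0
  B5←B3: walk B3→B1 to B0
  B5←B4: walk B4→B2 to B0
  B0: DF=∅
  B1: DF={B2,B5}
  B2: DF={B5}
  B3: DF={B5}
  B4: DF={B5}
  B5: DF=∅

DF(B2) = ["B5"]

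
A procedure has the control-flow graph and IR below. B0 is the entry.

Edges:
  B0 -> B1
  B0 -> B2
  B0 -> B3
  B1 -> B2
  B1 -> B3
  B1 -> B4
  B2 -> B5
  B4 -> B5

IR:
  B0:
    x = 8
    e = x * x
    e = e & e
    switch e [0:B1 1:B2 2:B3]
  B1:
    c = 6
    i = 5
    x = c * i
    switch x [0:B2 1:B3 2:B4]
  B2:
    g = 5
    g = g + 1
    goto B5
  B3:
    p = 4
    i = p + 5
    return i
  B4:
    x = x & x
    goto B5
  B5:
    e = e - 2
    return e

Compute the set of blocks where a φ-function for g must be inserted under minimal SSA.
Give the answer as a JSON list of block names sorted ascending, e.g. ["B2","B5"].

Answer: ["B5"]

Analysis:
idom tree: B1←B0 B2←B0 B3←B0 B4←B1 B5←B0
Dom at joins:
  B2: preds {B0,B1}: {B0} ∩ {B0,B1} = {B0}; idom=B0
  B3: preds {B0,B1}: {B0} ∩ {B0,B1} = {B0}; idom=B0
  B5: preds {B2,B4}: {B0,B2} ∩ {B0,B1,B4} = {B0}; idom=B0

Frontier:
  B2←B0: walk · to B0
  B2←B1: walk B1 to B0
  B3←B0: walk · to B0
  B3←B1: walk B1 to B0
  B5←B2: walk B2 to B0
  B5←B4: walk B4→B1 to B0
  DF(B0)=∅
  DF(B1)={B2,B3,B5}
  DF(B2)={B5}
  DF(B3)=∅
  DF(B4)={B5}
  DF(B5)=∅

φ for g: defs {B2}
  DF⁺ = {B5}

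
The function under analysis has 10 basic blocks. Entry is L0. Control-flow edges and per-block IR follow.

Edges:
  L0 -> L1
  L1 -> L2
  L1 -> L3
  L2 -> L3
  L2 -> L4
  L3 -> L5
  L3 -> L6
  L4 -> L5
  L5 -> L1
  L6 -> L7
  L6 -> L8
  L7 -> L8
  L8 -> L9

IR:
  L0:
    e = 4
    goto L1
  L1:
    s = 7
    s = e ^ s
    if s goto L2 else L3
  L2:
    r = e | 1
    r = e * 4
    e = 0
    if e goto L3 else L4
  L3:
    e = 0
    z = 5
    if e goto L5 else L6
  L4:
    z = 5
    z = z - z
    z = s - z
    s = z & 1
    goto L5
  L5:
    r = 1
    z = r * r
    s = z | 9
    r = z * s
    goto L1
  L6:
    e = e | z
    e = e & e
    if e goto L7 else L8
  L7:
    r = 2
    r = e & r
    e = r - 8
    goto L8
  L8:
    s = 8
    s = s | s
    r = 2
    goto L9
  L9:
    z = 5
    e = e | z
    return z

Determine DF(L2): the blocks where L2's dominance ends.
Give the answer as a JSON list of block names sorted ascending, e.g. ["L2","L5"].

idom tree: L1←L0 L2←L1 L3←L1 L4←L2 L5←L1 L6←L3 L7←L6 L8←L6 L9←L8
Dom∩ at merges:
  L1: preds {L0,L5}: {L0} ∩ {L0,L1,L5} = {L0}; idom=L0
  L3: preds {L1,L2}: {L0,L1} ∩ {L0,L1,L2} = {L0,L1}; idom=L1
  L5: preds {L3,L4}: {L0,L1,L3} ∩ {L0,L1,L2,L4} = {L0,L1}; idom=L1
  L8: preds {L6,L7}: {L0,L1,L3,L6} ∩ {L0,L1,L3,L6,L7} = {L0,L1,L3,L6}; idom=L6

DF walk-up:
  L1←L0: walk · to L0
  L1←L5: walk L5→L1 to L0
  L3←L1: walk · to L1
  L3←L2: walk L2 to L1
  L5←L3: walk L3 to L1
  L5←L4: walk L4→L2 to L1
  L8←L6: walk · to L6
  L8←L7: walk L7 to L6
  L0 → ∅
  L1 → {L1}
  L2 → {L3,L5}
  L3 → {L5}
  L4 → {L5}
  L5 → {L1}
  L6 → ∅
  L7 → {L8}
  L8 → ∅
  L9 → ∅

DF(L2) = ["L3", "L5"]

Answer: ["L3", "L5"]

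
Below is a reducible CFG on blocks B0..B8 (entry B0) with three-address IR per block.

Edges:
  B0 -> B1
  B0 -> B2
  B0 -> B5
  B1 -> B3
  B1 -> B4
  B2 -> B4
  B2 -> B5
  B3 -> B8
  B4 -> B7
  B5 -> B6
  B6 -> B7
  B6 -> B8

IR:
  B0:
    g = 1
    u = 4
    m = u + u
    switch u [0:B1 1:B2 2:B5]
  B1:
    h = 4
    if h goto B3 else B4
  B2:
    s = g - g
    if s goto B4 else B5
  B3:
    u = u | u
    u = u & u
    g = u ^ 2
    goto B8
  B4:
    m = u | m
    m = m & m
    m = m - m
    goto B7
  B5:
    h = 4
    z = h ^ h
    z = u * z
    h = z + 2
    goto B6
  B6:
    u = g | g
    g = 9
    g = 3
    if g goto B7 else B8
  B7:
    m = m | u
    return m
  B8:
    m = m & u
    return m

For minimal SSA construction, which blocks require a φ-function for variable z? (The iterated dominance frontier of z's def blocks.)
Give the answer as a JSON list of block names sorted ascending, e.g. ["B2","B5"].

idom tree: B1←B0 B2←B0 B3←B1 B4←B0 B5←B0 B6←B5 B7←B0 B8←B0
Dom at joins:
  B4: preds {B1,B2}: {B0,B1} ∩ {B0,B2} = {B0}; idom=B0
  B5: preds {B0,B2}: {B0} ∩ {B0,B2} = {B0}; idom=B0
  B7: preds {B4,B6}: {B0,B4} ∩ {B0,B5,B6} = {B0}; idom=B0
  B8: preds {B3,B6}: {B0,B1,B3} ∩ {B0,B5,B6} = {B0}; idom=B0

DF walk-up:
  B4←B1: walk B1 to B0
  B4←B2: walk B2 to B0
  B5←B0: walk · to B0
  B5←B2: walk B2 to B0
  B7←B4: walk B4 to B0
  B7←B6: walk B6→B5 to B0
  B8←B3: walk B3→B1 to B0
  B8←B6: walk B6→B5 to B0
  DF(B0)=∅
  DF(B1)={B4,B8}
  DF(B2)={B4,B5}
  DF(B3)={B8}
  DF(B4)={B7}
  DF(B5)={B7,B8}
  DF(B6)={B7,B8}
  DF(B7)=∅
  DF(B8)=∅

φ for z: defs {B5}
  DF⁺ = {B7,B8}

Answer: ["B7", "B8"]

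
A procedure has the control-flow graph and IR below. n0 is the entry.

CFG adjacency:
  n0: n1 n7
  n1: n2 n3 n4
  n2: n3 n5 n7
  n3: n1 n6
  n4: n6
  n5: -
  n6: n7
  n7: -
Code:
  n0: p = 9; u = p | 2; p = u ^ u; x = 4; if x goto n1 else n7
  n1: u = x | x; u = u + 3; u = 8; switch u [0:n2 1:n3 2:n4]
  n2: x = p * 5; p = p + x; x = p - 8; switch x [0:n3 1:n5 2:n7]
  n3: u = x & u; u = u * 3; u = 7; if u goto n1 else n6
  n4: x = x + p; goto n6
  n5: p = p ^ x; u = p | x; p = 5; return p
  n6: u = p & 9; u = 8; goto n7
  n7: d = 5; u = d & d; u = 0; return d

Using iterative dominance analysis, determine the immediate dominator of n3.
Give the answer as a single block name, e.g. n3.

Answer: n1

Analysis:
idom tree: n1←n0 n2←n1 n3←n1 n4←n1 n5←n2 n6←n1 n7←n0
Dom∩ at merges:
  n1: preds {n0,n3}: {n0} ∩ {n0,n1,n3} = {n0}; idom=n0
  n3: preds {n1,n2}: {n0,n1} ∩ {n0,n1,n2} = {n0,n1}; idom=n1
  n6: preds {n3,n4}: {n0,n1,n3} ∩ {n0,n1,n4} = {n0,n1}; idom=n1
  n7: preds {n0,n2,n6}: {n0} ∩ {n0,n1,n2} ∩ {n0,n1,n6} = {n0}; idom=n0

idom(n3) = n1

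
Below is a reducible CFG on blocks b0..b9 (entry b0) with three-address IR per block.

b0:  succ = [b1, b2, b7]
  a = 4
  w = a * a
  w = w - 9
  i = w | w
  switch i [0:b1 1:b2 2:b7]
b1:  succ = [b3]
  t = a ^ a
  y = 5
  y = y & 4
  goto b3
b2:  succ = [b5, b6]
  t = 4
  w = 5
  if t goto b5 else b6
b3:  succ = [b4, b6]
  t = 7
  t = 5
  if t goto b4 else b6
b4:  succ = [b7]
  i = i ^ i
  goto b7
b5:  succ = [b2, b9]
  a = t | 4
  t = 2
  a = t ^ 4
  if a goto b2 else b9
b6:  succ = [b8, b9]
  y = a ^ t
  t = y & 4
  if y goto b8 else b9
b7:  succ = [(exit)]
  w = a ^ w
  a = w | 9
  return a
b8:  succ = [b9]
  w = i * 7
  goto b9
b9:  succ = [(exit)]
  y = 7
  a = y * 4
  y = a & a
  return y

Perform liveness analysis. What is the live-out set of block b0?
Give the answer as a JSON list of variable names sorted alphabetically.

Answer: ["a", "i", "w"]

Analysis:
Block summaries:
  b0: {a,i,w} / ∅
  b1: {t,y} / {a}
  b2: {t,w} / ∅
  b3: {t} / ∅
  b4: {i} / {i}
  b5: {a,t} / {t}
  b6: {t,y} / {a,t}
  b7: {a,w} / {a,w}
  b8: {w} / {i}
  b9: {a,y} / ∅

Live sets:
  b0: in=∅ out={a,i,w}
  b1: in={a,i,w} out={a,i,w}
  b2: in={a,i} out={a,i,t}
  b3: in={a,i,w} out={a,i,t,w}
  b4: in={a,i,w} out={a,w}
  b5: in={i,t} out={a,i}
  b6: in={a,i,t} out={i}
  b7: in={a,w} out=∅
  b8: in={i} out=∅
  b9: in=∅ out=∅

live-out(b0) = ["a", "i", "w"]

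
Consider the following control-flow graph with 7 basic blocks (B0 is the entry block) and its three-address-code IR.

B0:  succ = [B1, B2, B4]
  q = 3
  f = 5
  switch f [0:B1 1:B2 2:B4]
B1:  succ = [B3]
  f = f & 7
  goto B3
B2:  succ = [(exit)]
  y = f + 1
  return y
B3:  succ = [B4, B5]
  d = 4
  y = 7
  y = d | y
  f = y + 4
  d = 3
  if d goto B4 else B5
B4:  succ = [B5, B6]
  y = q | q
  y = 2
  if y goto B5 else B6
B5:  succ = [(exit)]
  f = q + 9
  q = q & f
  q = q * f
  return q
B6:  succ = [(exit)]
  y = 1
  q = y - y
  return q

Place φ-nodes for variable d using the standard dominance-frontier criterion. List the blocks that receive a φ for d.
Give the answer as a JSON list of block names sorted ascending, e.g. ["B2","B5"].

idom tree: B1←B0 B2←B0 B3←B1 B4←B0 B5←B0 B6←B4
Dom at joins:
  B4: preds {B0,B3}: {B0} ∩ {B0,B1,B3} = {B0}; idom=B0
  B5: preds {B3,B4}: {B0,B1,B3} ∩ {B0,B4} = {B0}; idom=B0

Frontier:
  join B4 pred B0: · stop@B0
  join B4 pred B3: B3→B1 stop@B0
  join B5 pred B3: B3→B1 stop@B0
  join B5 pred B4: B4 stop@B0
  DF(B0)=∅
  DF(B1)={B4,B5}
  DF(B2)=∅
  DF(B3)={B4,B5}
  DF(B4)={B5}
  DF(B5)=∅
  DF(B6)=∅

φ for d: defs {B3}
  DF⁺ = {B4,B5}

Answer: ["B4", "B5"]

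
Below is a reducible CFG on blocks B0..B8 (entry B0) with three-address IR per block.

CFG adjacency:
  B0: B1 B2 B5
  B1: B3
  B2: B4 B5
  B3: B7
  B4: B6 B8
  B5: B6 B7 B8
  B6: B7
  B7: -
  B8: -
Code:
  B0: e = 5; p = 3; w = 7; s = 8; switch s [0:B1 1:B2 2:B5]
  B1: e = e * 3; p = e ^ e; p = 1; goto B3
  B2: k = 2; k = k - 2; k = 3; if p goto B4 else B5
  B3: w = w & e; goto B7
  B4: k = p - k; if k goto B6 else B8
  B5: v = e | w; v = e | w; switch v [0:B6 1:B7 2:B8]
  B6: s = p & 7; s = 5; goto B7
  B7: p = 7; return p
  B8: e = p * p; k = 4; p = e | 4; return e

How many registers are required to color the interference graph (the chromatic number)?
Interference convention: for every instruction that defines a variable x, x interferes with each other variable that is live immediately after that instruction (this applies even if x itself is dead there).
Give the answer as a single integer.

def/use:
  B0: {e,p,s,w} / ∅
  B1: {e,p} / {e}
  B2: {k} / {p}
  B3: {w} / {e,w}
  B4: {k} / {k,p}
  B5: {v} / {e,w}
  B6: {s} / {p}
  B7: {p} / ∅
  B8: {e,k,p} / {p}

Live sets:
  live B0: ∅→{e,p,w}
  live B1: {e,w}→{e,w}
  live B2: {e,p,w}→{e,k,p,w}
  live B3: {e,w}→∅
  live B4: {k,p}→{p}
  live B5: {e,p,w}→{p}
  live B6: {p}→∅
  live B7: ∅→∅
  live B8: {p}→∅

Interference:
  e↔{k,p,s,v,w}
  k↔{e,p,w}
  p↔{e,k,s,v,w}
  s↔{e,p,w}
  v↔{e,p,w}
  w↔{e,k,p,s,v}

Chromatic number:
  lower bound: {e,k,p,w} mutually conflict ⇒ χ ≥ 4
  4-colouring: r0={e}  r1={p}  r2={w}  r3={k,s,v}
  χ = 4

Answer: 4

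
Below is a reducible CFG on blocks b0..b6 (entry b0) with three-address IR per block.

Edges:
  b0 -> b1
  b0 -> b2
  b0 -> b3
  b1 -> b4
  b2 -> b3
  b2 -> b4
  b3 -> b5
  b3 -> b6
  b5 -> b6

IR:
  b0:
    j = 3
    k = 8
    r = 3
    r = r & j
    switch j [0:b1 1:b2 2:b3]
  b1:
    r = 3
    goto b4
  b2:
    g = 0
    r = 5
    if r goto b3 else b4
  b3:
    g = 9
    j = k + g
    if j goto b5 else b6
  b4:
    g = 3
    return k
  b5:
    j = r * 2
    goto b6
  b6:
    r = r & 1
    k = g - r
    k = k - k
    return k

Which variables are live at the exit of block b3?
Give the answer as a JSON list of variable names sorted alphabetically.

Per-block:
  b0: {j,k,r} / ∅
  b1: {r} / ∅
  b2: {g,r} / ∅
  b3: {g,j} / {k}
  b4: {g} / {k}
  b5: {j} / {r}
  b6: {k,r} / {g,r}

Backward fixpoint:
  b0: in=∅ out={k,r}
  b1: in={k} out={k}
  b2: in={k} out={k,r}
  b3: in={k,r} out={g,r}
  b4: in={k} out=∅
  b5: in={g,r} out={g,r}
  b6: in={g,r} out=∅

live-out(b3) = ["g", "r"]

Answer: ["g", "r"]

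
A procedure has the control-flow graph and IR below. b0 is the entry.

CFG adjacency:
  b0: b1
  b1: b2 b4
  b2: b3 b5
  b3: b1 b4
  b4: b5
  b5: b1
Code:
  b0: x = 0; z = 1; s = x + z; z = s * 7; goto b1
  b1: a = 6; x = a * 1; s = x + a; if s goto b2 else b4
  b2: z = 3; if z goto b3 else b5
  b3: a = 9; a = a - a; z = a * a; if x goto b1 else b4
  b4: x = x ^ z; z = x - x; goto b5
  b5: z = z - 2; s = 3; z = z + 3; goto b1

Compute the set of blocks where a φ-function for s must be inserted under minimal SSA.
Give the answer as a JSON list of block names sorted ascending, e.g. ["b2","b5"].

Answer: ["b1"]

Analysis:
idom tree: b1←b0 b2←b1 b3←b2 b4←b1 b5←b1
Join-block Dom:
  b1: preds {b0,b3,b5}: {b0} ∩ {b0,b1,b2,b3} ∩ {b0,b1,b5} = {b0}; idom=b0
  b4: preds {b1,b3}: {b0,b1} ∩ {b0,b1,b2,b3} = {b0,b1}; idom=b1
  b5: preds {b2,b4}: {b0,b1,b2} ∩ {b0,b1,b4} = {b0,b1}; idom=b1

DF walk-up:
  b1←b0: walk · to b0
  b1←b3: walk b3→b2→b1 to b0
  b1←b5: walk b5→b1 to b0
  b4←b1: walk · to b1
  b4←b3: walk b3→b2 to b1
  b5←b2: walk b2 to b1
  b5←b4: walk b4 to b1
  b0: DF=∅
  b1: DF={b1}
  b2: DF={b1,b4,b5}
  b3: DF={b1,b4}
  b4: DF={b5}
  b5: DF={b1}

φ for s: defs {b0,b1,b5}
  DF⁺ = {b1}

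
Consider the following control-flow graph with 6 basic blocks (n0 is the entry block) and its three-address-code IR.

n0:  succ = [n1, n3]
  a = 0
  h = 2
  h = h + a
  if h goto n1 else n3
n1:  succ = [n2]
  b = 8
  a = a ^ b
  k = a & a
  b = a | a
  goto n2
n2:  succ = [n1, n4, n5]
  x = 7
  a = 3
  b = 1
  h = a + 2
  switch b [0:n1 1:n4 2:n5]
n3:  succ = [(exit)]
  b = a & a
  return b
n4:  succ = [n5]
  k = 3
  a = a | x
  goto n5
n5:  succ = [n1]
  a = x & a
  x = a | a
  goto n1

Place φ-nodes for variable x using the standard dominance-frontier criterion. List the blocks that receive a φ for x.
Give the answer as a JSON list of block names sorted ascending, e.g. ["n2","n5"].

idom tree: n1←n0 n2←n1 n3←n0 n4←n2 n5←n2
Dom∩ at merges:
  n1: preds {n0,n2,n5}: {n0} ∩ {n0,n1,n2} ∩ {n0,n1,n2,n5} = {n0}; idom=n0
  n5: preds {n2,n4}: {n0,n1,n2} ∩ {n0,n1,n2,n4} = {n0,n1,n2}; idom=n2

DF derivation:
  n1←n0: walk · to n0
  n1←n2: walk n2→n1 to n0
  n1←n5: walk n5→n2→n1 to n0
  n5←n2: walk · to n2
  n5←n4: walk n4 to n2
  DF(n0)=∅
  DF(n1)={n1}
  DF(n2)={n1}
  DF(n3)=∅
  DF(n4)={n5}
  DF(n5)={n1}

φ for x: defs {n2,n5}
  DF⁺ = {n1}

Answer: ["n1"]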